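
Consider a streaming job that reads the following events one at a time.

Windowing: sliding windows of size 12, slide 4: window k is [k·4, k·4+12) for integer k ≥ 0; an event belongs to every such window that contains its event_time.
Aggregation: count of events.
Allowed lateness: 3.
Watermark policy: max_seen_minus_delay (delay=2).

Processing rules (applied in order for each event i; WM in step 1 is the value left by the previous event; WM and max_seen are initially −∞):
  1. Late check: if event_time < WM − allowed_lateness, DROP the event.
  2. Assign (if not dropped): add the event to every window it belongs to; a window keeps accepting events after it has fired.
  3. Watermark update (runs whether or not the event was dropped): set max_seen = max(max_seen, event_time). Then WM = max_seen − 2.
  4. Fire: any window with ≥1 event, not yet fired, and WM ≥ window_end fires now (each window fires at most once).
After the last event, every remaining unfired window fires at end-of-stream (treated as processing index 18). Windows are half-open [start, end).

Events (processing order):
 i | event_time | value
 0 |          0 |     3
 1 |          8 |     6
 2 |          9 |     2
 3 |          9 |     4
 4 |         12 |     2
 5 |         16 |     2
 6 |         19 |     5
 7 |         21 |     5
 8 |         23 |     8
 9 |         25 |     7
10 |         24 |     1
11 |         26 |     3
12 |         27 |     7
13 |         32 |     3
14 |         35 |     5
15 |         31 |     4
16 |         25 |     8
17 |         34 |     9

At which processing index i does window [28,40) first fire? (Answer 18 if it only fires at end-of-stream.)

i=0 t=0 v=3: → [0,12); WM=-2
i=1 t=8 v=6: → [8,20),[4,16),[0,12); WM=6
i=2 t=9 v=2: → [8,20),[4,16),[0,12); WM=7
i=3 t=9 v=4: → [8,20),[4,16),[0,12); WM=7
i=4 t=12 v=2: → [12,24),[8,20),[4,16); WM=10
i=5 t=16 v=2: → [16,28),[12,24),[8,20); WM=14; [0,12) fires=4
i=6 t=19 v=5: → [16,28),[12,24),[8,20); WM=17; [4,16) fires=4
i=7 t=21 v=5: → [20,32),[16,28),[12,24); WM=19
i=8 t=23 v=8: → [20,32),[16,28),[12,24); WM=21; [8,20) fires=6
i=9 t=25 v=7: → [24,36),[20,32),[16,28); WM=23
i=10 t=24 v=1: → [24,36),[20,32),[16,28); WM=23
i=11 t=26 v=3: → [24,36),[20,32),[16,28); WM=24; [12,24) fires=5
i=12 t=27 v=7: → [24,36),[20,32),[16,28); WM=25
i=13 t=32 v=3: → [32,44),[28,40),[24,36); WM=30; [16,28) fires=8
i=14 t=35 v=5: → [32,44),[28,40),[24,36); WM=33; [20,32) fires=6
i=15 t=31 v=4: → [28,40),[24,36),[20,32); WM=33
i=16 t=25 v=8: DROP (t<33-3); WM=33
i=17 t=34 v=9: → [32,44),[28,40),[24,36); WM=33

18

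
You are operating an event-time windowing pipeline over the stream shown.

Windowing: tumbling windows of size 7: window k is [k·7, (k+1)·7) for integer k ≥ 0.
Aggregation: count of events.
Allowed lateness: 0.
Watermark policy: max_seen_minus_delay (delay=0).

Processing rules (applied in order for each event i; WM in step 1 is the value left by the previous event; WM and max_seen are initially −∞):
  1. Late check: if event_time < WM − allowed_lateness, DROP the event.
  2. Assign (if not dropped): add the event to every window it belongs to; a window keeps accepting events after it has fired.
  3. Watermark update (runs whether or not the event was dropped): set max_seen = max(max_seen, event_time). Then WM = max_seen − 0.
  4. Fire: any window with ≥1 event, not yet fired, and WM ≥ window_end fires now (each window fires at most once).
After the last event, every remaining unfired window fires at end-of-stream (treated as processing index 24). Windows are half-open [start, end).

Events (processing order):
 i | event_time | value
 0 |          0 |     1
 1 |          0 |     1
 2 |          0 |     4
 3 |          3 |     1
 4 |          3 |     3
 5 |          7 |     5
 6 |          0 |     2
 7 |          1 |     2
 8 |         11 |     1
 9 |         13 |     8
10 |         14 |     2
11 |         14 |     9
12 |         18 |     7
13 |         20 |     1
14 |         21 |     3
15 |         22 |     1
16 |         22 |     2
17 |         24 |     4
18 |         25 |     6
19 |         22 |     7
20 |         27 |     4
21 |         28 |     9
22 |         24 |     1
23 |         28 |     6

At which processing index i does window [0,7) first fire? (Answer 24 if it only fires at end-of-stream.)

i=0 t=0 v=1: → [0,7); WM=0
i=1 t=0 v=1: → [0,7); WM=0
i=2 t=0 v=4: → [0,7); WM=0
i=3 t=3 v=1: → [0,7); WM=3
i=4 t=3 v=3: → [0,7); WM=3
i=5 t=7 v=5: → [7,14); WM=7; [0,7) fires=5
i=6 t=0 v=2: DROP (t<7-0); WM=7
i=7 t=1 v=2: DROP (t<7-0); WM=7
i=8 t=11 v=1: → [7,14); WM=11
i=9 t=13 v=8: → [7,14); WM=13
i=10 t=14 v=2: → [14,21); WM=14; [7,14) fires=3
i=11 t=14 v=9: → [14,21); WM=14
i=12 t=18 v=7: → [14,21); WM=18
i=13 t=20 v=1: → [14,21); WM=20
i=14 t=21 v=3: → [21,28); WM=21; [14,21) fires=4
i=15 t=22 v=1: → [21,28); WM=22
i=16 t=22 v=2: → [21,28); WM=22
i=17 t=24 v=4: → [21,28); WM=24
i=18 t=25 v=6: → [21,28); WM=25
i=19 t=22 v=7: DROP (t<25-0); WM=25
i=20 t=27 v=4: → [21,28); WM=27
i=21 t=28 v=9: → [28,35); WM=28; [21,28) fires=6
i=22 t=24 v=1: DROP (t<28-0); WM=28
i=23 t=28 v=6: → [28,35); WM=28

5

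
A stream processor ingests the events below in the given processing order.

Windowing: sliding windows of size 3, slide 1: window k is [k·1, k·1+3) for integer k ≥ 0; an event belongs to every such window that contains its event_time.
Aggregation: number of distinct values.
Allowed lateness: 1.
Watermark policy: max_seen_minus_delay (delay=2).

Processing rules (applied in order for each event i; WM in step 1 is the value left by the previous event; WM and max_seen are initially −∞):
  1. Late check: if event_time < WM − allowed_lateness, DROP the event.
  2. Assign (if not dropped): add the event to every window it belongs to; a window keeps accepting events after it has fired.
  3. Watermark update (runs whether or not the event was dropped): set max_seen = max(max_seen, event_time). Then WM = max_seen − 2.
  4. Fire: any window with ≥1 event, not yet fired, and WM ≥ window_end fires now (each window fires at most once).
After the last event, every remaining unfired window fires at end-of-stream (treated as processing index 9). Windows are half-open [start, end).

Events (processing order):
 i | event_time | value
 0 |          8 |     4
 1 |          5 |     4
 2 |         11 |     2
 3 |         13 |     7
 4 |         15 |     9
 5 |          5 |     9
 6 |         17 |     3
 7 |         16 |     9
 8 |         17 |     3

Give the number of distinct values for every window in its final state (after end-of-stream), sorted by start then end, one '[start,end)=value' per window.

[3,6)=1 [4,7)=1 [5,8)=1 [6,9)=1 [7,10)=1 [8,11)=1 [9,12)=1 [10,13)=1 [11,14)=2 [12,15)=1 [13,16)=2 [14,17)=1 [15,18)=2 [16,19)=2 [17,20)=1

i=0 t=8 v=4: → [8,11),[7,10),[6,9); WM=6
i=1 t=5 v=4: → [5,8),[4,7),[3,6); WM=6; [3,6) fires=1
i=2 t=11 v=2: → [11,14),[10,13),[9,12); WM=9; [4,7) fires=1 [5,8) fires=1 [6,9) fires=1
i=3 t=13 v=7: → [13,16),[12,15),[11,14); WM=11; [7,10) fires=1 [8,11) fires=1
i=4 t=15 v=9: → [15,18),[14,17),[13,16); WM=13; [9,12) fires=1 [10,13) fires=1
i=5 t=5 v=9: DROP (t<13-1); WM=13
i=6 t=17 v=3: → [17,20),[16,19),[15,18); WM=15; [11,14) fires=2 [12,15) fires=1
i=7 t=16 v=9: → [16,19),[15,18),[14,17); WM=15
i=8 t=17 v=3: → [17,20),[16,19),[15,18); WM=15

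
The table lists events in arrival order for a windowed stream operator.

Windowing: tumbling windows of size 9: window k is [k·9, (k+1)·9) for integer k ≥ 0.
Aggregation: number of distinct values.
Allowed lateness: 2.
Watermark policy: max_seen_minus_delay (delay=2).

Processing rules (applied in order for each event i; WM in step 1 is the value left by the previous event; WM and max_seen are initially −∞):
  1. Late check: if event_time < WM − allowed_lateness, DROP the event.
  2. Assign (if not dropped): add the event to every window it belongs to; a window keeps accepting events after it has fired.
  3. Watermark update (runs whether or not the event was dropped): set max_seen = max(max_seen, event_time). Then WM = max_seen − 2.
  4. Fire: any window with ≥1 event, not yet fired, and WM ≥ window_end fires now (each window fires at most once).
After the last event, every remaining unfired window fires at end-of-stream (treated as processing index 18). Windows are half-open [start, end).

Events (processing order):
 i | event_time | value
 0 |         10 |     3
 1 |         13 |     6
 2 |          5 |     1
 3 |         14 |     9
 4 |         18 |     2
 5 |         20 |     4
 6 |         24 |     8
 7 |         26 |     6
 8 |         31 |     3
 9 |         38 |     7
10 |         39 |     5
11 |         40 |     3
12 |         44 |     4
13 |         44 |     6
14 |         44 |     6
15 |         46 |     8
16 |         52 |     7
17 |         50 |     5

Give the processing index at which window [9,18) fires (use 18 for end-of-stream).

i=0 t=10 v=3: → [9,18); WM=8
i=1 t=13 v=6: → [9,18); WM=11
i=2 t=5 v=1: DROP (t<11-2); WM=11
i=3 t=14 v=9: → [9,18); WM=12
i=4 t=18 v=2: → [18,27); WM=16
i=5 t=20 v=4: → [18,27); WM=18; [9,18) fires=3
i=6 t=24 v=8: → [18,27); WM=22
i=7 t=26 v=6: → [18,27); WM=24
i=8 t=31 v=3: → [27,36); WM=29; [18,27) fires=4
i=9 t=38 v=7: → [36,45); WM=36; [27,36) fires=1
i=10 t=39 v=5: → [36,45); WM=37
i=11 t=40 v=3: → [36,45); WM=38
i=12 t=44 v=4: → [36,45); WM=42
i=13 t=44 v=6: → [36,45); WM=42
i=14 t=44 v=6: → [36,45); WM=42
i=15 t=46 v=8: → [45,54); WM=44
i=16 t=52 v=7: → [45,54); WM=50; [36,45) fires=5
i=17 t=50 v=5: → [45,54); WM=50

5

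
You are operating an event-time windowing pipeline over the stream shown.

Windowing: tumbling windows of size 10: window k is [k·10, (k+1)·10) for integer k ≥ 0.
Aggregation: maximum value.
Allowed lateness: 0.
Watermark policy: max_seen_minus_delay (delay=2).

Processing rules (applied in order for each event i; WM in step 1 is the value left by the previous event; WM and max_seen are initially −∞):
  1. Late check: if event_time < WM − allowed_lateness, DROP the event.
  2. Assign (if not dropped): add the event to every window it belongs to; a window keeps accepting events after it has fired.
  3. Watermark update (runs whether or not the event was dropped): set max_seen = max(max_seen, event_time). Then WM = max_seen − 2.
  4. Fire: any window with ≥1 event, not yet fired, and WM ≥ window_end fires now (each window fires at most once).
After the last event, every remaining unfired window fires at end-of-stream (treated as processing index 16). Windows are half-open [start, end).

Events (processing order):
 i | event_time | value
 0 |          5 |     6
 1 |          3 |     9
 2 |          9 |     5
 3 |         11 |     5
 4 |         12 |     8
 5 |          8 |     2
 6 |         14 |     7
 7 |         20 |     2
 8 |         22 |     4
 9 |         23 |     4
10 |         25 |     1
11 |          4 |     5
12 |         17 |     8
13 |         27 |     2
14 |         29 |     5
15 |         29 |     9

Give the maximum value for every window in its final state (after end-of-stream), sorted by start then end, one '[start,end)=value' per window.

[0,10)=9 [10,20)=8 [20,30)=9

i=0 t=5 v=6: → [0,10); WM=3
i=1 t=3 v=9: → [0,10); WM=3
i=2 t=9 v=5: → [0,10); WM=7
i=3 t=11 v=5: → [10,20); WM=9
i=4 t=12 v=8: → [10,20); WM=10; [0,10) fires=9
i=5 t=8 v=2: DROP (t<10-0); WM=10
i=6 t=14 v=7: → [10,20); WM=12
i=7 t=20 v=2: → [20,30); WM=18
i=8 t=22 v=4: → [20,30); WM=20; [10,20) fires=8
i=9 t=23 v=4: → [20,30); WM=21
i=10 t=25 v=1: → [20,30); WM=23
i=11 t=4 v=5: DROP (t<23-0); WM=23
i=12 t=17 v=8: DROP (t<23-0); WM=23
i=13 t=27 v=2: → [20,30); WM=25
i=14 t=29 v=5: → [20,30); WM=27
i=15 t=29 v=9: → [20,30); WM=27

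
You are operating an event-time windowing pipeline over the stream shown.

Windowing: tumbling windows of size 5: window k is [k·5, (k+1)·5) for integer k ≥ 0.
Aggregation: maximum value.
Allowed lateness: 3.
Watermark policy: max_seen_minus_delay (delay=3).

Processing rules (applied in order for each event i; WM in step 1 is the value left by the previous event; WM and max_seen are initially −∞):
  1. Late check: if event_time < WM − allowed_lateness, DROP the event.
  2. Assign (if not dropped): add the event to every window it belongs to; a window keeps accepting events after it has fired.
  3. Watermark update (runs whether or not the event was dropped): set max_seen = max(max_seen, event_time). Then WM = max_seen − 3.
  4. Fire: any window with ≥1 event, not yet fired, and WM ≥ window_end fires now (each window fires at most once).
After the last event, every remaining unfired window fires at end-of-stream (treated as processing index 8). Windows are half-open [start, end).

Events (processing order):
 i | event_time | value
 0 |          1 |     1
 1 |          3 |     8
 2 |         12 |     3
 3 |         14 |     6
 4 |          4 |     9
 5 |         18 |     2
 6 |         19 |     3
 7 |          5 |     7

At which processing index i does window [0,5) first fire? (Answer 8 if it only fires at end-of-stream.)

2

i=0 t=1 v=1: → [0,5); WM=-2
i=1 t=3 v=8: → [0,5); WM=0
i=2 t=12 v=3: → [10,15); WM=9; [0,5) fires=8
i=3 t=14 v=6: → [10,15); WM=11
i=4 t=4 v=9: DROP (t<11-3); WM=11
i=5 t=18 v=2: → [15,20); WM=15; [10,15) fires=6
i=6 t=19 v=3: → [15,20); WM=16
i=7 t=5 v=7: DROP (t<16-3); WM=16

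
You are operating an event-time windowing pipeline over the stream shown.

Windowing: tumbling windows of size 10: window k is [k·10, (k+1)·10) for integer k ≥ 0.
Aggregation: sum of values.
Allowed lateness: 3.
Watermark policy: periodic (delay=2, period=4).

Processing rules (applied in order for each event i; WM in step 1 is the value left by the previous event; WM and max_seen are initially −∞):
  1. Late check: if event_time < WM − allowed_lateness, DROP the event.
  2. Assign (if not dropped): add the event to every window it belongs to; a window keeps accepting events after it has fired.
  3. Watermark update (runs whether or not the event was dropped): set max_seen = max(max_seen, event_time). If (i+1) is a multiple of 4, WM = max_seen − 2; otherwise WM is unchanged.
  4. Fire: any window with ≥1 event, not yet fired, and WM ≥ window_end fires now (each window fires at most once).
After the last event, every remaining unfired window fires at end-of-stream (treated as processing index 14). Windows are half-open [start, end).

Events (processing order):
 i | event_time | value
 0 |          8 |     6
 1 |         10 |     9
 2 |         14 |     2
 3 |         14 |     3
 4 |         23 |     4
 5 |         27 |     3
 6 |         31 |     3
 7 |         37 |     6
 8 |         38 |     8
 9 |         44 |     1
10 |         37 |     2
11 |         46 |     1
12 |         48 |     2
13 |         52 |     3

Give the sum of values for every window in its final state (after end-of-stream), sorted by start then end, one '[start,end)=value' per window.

[0,10)=6 [10,20)=14 [20,30)=7 [30,40)=19 [40,50)=4 [50,60)=3

i=0 t=8 v=6: → [0,10); WM=−∞
i=1 t=10 v=9: → [10,20); WM=−∞
i=2 t=14 v=2: → [10,20); WM=−∞
i=3 t=14 v=3: → [10,20); WM=12; [0,10) fires=6
i=4 t=23 v=4: → [20,30); WM=12
i=5 t=27 v=3: → [20,30); WM=12
i=6 t=31 v=3: → [30,40); WM=12
i=7 t=37 v=6: → [30,40); WM=35; [10,20) fires=14 [20,30) fires=7
i=8 t=38 v=8: → [30,40); WM=35
i=9 t=44 v=1: → [40,50); WM=35
i=10 t=37 v=2: → [30,40); WM=35
i=11 t=46 v=1: → [40,50); WM=44; [30,40) fires=19
i=12 t=48 v=2: → [40,50); WM=44
i=13 t=52 v=3: → [50,60); WM=44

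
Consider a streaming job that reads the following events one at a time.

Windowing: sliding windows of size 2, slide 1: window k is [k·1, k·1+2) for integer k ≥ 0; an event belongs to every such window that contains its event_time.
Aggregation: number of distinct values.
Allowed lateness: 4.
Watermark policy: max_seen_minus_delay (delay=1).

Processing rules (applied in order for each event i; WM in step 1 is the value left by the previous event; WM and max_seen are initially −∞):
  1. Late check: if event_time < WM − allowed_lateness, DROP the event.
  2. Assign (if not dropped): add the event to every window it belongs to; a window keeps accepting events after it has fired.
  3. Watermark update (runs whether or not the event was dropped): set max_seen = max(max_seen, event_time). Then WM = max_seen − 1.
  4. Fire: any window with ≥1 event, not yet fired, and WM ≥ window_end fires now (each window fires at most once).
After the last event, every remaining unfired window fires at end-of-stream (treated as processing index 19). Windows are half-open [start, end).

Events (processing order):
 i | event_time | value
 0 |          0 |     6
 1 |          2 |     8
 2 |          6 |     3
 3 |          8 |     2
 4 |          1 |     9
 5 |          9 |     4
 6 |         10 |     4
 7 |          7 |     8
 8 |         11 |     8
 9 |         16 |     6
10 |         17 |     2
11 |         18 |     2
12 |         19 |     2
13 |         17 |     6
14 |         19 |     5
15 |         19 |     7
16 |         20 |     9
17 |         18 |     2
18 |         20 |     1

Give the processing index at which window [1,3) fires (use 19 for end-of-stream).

i=0 t=0 v=6: → [0,2); WM=-1
i=1 t=2 v=8: → [2,4),[1,3); WM=1
i=2 t=6 v=3: → [6,8),[5,7); WM=5; [0,2) fires=1 [1,3) fires=1 [2,4) fires=1
i=3 t=8 v=2: → [8,10),[7,9); WM=7; [5,7) fires=1
i=4 t=1 v=9: DROP (t<7-4); WM=7
i=5 t=9 v=4: → [9,11),[8,10); WM=8; [6,8) fires=1
i=6 t=10 v=4: → [10,12),[9,11); WM=9; [7,9) fires=1
i=7 t=7 v=8: → [7,9),[6,8); WM=9
i=8 t=11 v=8: → [11,13),[10,12); WM=10; [8,10) fires=2
i=9 t=16 v=6: → [16,18),[15,17); WM=15; [9,11) fires=1 [10,12) fires=2 [11,13) fires=1
i=10 t=17 v=2: → [17,19),[16,18); WM=16
i=11 t=18 v=2: → [18,20),[17,19); WM=17; [15,17) fires=1
i=12 t=19 v=2: → [19,21),[18,20); WM=18; [16,18) fires=2
i=13 t=17 v=6: → [17,19),[16,18); WM=18
i=14 t=19 v=5: → [19,21),[18,20); WM=18
i=15 t=19 v=7: → [19,21),[18,20); WM=18
i=16 t=20 v=9: → [20,22),[19,21); WM=19; [17,19) fires=2
i=17 t=18 v=2: → [18,20),[17,19); WM=19
i=18 t=20 v=1: → [20,22),[19,21); WM=19

2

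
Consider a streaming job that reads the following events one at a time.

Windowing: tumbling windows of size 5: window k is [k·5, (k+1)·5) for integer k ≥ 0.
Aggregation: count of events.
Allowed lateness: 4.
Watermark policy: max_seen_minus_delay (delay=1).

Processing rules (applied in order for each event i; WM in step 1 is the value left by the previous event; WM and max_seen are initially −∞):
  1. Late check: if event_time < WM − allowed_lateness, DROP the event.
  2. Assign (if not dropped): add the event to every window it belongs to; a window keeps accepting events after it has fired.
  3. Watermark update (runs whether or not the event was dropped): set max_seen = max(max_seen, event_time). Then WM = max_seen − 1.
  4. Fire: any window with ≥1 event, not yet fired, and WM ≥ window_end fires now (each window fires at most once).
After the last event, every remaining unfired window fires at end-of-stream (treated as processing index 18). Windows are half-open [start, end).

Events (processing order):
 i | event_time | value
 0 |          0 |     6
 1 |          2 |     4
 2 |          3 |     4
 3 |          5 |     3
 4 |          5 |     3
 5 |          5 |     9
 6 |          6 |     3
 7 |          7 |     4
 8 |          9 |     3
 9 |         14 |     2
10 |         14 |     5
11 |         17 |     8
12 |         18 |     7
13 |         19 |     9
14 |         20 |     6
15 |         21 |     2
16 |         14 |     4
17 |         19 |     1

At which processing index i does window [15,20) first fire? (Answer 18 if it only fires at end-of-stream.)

15

i=0 t=0 v=6: → [0,5); WM=-1
i=1 t=2 v=4: → [0,5); WM=1
i=2 t=3 v=4: → [0,5); WM=2
i=3 t=5 v=3: → [5,10); WM=4
i=4 t=5 v=3: → [5,10); WM=4
i=5 t=5 v=9: → [5,10); WM=4
i=6 t=6 v=3: → [5,10); WM=5; [0,5) fires=3
i=7 t=7 v=4: → [5,10); WM=6
i=8 t=9 v=3: → [5,10); WM=8
i=9 t=14 v=2: → [10,15); WM=13; [5,10) fires=6
i=10 t=14 v=5: → [10,15); WM=13
i=11 t=17 v=8: → [15,20); WM=16; [10,15) fires=2
i=12 t=18 v=7: → [15,20); WM=17
i=13 t=19 v=9: → [15,20); WM=18
i=14 t=20 v=6: → [20,25); WM=19
i=15 t=21 v=2: → [20,25); WM=20; [15,20) fires=3
i=16 t=14 v=4: DROP (t<20-4); WM=20
i=17 t=19 v=1: → [15,20); WM=20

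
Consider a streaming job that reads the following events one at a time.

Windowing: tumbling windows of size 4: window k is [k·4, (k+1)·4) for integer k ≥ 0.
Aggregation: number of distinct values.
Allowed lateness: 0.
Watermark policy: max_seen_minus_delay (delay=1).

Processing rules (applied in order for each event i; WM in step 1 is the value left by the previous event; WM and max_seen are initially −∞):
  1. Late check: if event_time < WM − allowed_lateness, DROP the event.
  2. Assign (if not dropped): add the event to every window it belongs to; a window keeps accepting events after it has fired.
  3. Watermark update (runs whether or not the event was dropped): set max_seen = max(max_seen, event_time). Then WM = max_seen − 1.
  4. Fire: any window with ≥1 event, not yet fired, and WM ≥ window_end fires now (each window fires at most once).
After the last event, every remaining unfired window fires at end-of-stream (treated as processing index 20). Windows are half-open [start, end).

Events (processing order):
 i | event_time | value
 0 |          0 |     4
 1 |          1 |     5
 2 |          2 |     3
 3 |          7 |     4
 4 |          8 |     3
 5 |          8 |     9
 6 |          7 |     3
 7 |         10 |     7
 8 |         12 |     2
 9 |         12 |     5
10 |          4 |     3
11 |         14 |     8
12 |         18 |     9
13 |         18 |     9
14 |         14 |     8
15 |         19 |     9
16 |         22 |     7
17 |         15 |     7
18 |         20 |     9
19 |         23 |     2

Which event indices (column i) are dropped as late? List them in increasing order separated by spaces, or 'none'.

i=0 t=0 v=4: → [0,4); WM=-1
i=1 t=1 v=5: → [0,4); WM=0
i=2 t=2 v=3: → [0,4); WM=1
i=3 t=7 v=4: → [4,8); WM=6; [0,4) fires=3
i=4 t=8 v=3: → [8,12); WM=7
i=5 t=8 v=9: → [8,12); WM=7
i=6 t=7 v=3: → [4,8); WM=7
i=7 t=10 v=7: → [8,12); WM=9; [4,8) fires=2
i=8 t=12 v=2: → [12,16); WM=11
i=9 t=12 v=5: → [12,16); WM=11
i=10 t=4 v=3: DROP (t<11-0); WM=11
i=11 t=14 v=8: → [12,16); WM=13; [8,12) fires=3
i=12 t=18 v=9: → [16,20); WM=17; [12,16) fires=3
i=13 t=18 v=9: → [16,20); WM=17
i=14 t=14 v=8: DROP (t<17-0); WM=17
i=15 t=19 v=9: → [16,20); WM=18
i=16 t=22 v=7: → [20,24); WM=21; [16,20) fires=1
i=17 t=15 v=7: DROP (t<21-0); WM=21
i=18 t=20 v=9: DROP (t<21-0); WM=21
i=19 t=23 v=2: → [20,24); WM=22

10 14 17 18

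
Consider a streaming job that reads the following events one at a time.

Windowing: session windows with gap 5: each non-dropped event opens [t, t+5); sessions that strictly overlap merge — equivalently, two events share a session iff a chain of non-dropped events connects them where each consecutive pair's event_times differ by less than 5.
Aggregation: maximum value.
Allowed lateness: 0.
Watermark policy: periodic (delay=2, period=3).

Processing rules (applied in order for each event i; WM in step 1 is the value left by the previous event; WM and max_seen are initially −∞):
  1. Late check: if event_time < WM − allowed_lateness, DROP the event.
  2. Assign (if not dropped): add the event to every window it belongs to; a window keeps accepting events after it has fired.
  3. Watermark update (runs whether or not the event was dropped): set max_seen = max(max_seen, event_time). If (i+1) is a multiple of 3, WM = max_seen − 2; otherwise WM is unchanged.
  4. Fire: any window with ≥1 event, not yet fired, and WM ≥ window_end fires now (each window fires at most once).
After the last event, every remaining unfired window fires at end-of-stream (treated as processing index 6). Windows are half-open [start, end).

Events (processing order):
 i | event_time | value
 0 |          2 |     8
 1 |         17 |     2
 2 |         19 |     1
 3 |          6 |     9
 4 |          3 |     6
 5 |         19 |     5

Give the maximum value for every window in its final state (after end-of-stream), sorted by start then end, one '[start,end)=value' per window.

i=0 t=2 v=8: → [2,7); WM=−∞
i=1 t=17 v=2: → [17,22); WM=−∞
i=2 t=19 v=1: → [17,24); WM=17
i=3 t=6 v=9: DROP (t<17-0); WM=17
i=4 t=3 v=6: DROP (t<17-0); WM=17
i=5 t=19 v=5: → [17,24); WM=17

[2,7)=8 [17,24)=5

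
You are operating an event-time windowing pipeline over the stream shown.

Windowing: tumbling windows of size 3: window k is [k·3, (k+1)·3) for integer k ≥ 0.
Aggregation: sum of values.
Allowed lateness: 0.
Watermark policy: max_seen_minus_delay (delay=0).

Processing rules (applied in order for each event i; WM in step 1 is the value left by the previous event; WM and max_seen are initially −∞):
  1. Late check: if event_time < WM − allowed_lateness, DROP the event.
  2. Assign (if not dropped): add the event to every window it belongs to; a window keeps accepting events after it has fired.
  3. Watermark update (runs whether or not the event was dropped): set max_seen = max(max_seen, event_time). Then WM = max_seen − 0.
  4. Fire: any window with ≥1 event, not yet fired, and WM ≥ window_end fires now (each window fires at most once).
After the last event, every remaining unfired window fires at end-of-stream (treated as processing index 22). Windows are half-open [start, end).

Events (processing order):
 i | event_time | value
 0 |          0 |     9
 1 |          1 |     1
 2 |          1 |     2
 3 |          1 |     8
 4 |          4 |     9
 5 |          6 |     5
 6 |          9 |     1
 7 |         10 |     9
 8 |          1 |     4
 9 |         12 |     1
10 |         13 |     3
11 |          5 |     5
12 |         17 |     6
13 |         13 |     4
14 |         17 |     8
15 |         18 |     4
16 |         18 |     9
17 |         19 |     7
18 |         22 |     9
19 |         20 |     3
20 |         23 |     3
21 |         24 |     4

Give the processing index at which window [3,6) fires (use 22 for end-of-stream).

i=0 t=0 v=9: → [0,3); WM=0
i=1 t=1 v=1: → [0,3); WM=1
i=2 t=1 v=2: → [0,3); WM=1
i=3 t=1 v=8: → [0,3); WM=1
i=4 t=4 v=9: → [3,6); WM=4; [0,3) fires=20
i=5 t=6 v=5: → [6,9); WM=6; [3,6) fires=9
i=6 t=9 v=1: → [9,12); WM=9; [6,9) fires=5
i=7 t=10 v=9: → [9,12); WM=10
i=8 t=1 v=4: DROP (t<10-0); WM=10
i=9 t=12 v=1: → [12,15); WM=12; [9,12) fires=10
i=10 t=13 v=3: → [12,15); WM=13
i=11 t=5 v=5: DROP (t<13-0); WM=13
i=12 t=17 v=6: → [15,18); WM=17; [12,15) fires=4
i=13 t=13 v=4: DROP (t<17-0); WM=17
i=14 t=17 v=8: → [15,18); WM=17
i=15 t=18 v=4: → [18,21); WM=18; [15,18) fires=14
i=16 t=18 v=9: → [18,21); WM=18
i=17 t=19 v=7: → [18,21); WM=19
i=18 t=22 v=9: → [21,24); WM=22; [18,21) fires=20
i=19 t=20 v=3: DROP (t<22-0); WM=22
i=20 t=23 v=3: → [21,24); WM=23
i=21 t=24 v=4: → [24,27); WM=24; [21,24) fires=12

5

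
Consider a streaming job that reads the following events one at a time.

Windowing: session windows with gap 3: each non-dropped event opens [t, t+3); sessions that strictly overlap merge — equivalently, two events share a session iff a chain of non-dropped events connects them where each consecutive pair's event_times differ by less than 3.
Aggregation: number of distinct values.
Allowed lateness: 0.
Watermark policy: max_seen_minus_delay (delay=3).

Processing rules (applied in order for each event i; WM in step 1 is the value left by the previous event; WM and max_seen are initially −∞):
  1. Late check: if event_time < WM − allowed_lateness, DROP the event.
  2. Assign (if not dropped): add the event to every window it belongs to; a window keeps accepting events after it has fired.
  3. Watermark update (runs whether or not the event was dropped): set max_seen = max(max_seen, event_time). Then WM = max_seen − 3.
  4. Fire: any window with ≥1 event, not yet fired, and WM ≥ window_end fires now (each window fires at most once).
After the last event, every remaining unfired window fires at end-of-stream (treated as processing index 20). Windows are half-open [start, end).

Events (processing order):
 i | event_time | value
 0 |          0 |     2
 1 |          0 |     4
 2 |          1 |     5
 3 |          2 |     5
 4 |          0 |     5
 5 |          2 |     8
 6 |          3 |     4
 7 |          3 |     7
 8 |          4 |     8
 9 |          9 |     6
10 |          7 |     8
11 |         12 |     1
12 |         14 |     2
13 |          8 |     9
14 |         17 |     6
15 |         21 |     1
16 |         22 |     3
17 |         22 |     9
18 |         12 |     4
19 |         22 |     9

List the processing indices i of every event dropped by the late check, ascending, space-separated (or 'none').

13 18

i=0 t=0 v=2: → [0,3); WM=-3
i=1 t=0 v=4: → [0,3); WM=-3
i=2 t=1 v=5: → [0,4); WM=-2
i=3 t=2 v=5: → [0,5); WM=-1
i=4 t=0 v=5: → [0,5); WM=-1
i=5 t=2 v=8: → [0,5); WM=-1
i=6 t=3 v=4: → [0,6); WM=0
i=7 t=3 v=7: → [0,6); WM=0
i=8 t=4 v=8: → [0,7); WM=1
i=9 t=9 v=6: → [9,12); WM=6
i=10 t=7 v=8: → [7,12); WM=6
i=11 t=12 v=1: → [12,15); WM=9
i=12 t=14 v=2: → [12,17); WM=11
i=13 t=8 v=9: DROP (t<11-0); WM=11
i=14 t=17 v=6: → [17,20); WM=14
i=15 t=21 v=1: → [21,24); WM=18
i=16 t=22 v=3: → [21,25); WM=19
i=17 t=22 v=9: → [21,25); WM=19
i=18 t=12 v=4: DROP (t<19-0); WM=19
i=19 t=22 v=9: → [21,25); WM=19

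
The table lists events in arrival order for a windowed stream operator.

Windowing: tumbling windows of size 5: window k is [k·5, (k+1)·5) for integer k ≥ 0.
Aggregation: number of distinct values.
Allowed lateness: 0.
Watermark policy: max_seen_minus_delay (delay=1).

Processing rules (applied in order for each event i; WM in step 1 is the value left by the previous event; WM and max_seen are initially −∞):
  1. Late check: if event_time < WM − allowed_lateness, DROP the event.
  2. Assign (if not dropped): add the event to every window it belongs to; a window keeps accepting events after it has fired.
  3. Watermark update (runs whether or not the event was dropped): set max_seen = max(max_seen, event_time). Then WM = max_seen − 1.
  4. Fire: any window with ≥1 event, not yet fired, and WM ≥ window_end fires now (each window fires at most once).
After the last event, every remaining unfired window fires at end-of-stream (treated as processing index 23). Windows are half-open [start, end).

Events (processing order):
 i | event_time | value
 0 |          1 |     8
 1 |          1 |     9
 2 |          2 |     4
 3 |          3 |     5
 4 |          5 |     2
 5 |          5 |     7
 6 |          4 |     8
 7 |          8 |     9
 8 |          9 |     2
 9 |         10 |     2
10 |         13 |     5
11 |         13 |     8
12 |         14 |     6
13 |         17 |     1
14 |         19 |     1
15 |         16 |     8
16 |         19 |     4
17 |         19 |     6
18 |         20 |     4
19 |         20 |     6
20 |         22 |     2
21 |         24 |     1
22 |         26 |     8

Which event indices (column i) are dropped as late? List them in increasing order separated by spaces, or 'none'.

i=0 t=1 v=8: → [0,5); WM=0
i=1 t=1 v=9: → [0,5); WM=0
i=2 t=2 v=4: → [0,5); WM=1
i=3 t=3 v=5: → [0,5); WM=2
i=4 t=5 v=2: → [5,10); WM=4
i=5 t=5 v=7: → [5,10); WM=4
i=6 t=4 v=8: → [0,5); WM=4
i=7 t=8 v=9: → [5,10); WM=7; [0,5) fires=4
i=8 t=9 v=2: → [5,10); WM=8
i=9 t=10 v=2: → [10,15); WM=9
i=10 t=13 v=5: → [10,15); WM=12; [5,10) fires=3
i=11 t=13 v=8: → [10,15); WM=12
i=12 t=14 v=6: → [10,15); WM=13
i=13 t=17 v=1: → [15,20); WM=16; [10,15) fires=4
i=14 t=19 v=1: → [15,20); WM=18
i=15 t=16 v=8: DROP (t<18-0); WM=18
i=16 t=19 v=4: → [15,20); WM=18
i=17 t=19 v=6: → [15,20); WM=18
i=18 t=20 v=4: → [20,25); WM=19
i=19 t=20 v=6: → [20,25); WM=19
i=20 t=22 v=2: → [20,25); WM=21; [15,20) fires=3
i=21 t=24 v=1: → [20,25); WM=23
i=22 t=26 v=8: → [25,30); WM=25; [20,25) fires=4

15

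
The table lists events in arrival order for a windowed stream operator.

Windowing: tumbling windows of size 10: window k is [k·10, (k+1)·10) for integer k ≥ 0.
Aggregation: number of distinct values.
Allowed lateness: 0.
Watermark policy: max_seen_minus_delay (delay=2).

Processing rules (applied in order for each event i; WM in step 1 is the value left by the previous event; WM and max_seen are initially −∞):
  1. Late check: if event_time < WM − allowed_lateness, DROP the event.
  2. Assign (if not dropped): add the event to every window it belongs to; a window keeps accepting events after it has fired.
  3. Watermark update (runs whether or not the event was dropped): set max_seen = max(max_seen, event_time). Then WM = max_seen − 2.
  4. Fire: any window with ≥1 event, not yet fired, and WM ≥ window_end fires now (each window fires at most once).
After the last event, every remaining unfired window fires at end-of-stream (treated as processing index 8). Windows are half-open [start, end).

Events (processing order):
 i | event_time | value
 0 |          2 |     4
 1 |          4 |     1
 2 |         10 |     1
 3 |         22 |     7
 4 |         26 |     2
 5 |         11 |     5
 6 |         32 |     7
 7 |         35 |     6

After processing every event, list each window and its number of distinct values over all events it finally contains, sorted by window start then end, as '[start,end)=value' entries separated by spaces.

[0,10)=2 [10,20)=1 [20,30)=2 [30,40)=2

i=0 t=2 v=4: → [0,10); WM=0
i=1 t=4 v=1: → [0,10); WM=2
i=2 t=10 v=1: → [10,20); WM=8
i=3 t=22 v=7: → [20,30); WM=20; [0,10) fires=2 [10,20) fires=1
i=4 t=26 v=2: → [20,30); WM=24
i=5 t=11 v=5: DROP (t<24-0); WM=24
i=6 t=32 v=7: → [30,40); WM=30; [20,30) fires=2
i=7 t=35 v=6: → [30,40); WM=33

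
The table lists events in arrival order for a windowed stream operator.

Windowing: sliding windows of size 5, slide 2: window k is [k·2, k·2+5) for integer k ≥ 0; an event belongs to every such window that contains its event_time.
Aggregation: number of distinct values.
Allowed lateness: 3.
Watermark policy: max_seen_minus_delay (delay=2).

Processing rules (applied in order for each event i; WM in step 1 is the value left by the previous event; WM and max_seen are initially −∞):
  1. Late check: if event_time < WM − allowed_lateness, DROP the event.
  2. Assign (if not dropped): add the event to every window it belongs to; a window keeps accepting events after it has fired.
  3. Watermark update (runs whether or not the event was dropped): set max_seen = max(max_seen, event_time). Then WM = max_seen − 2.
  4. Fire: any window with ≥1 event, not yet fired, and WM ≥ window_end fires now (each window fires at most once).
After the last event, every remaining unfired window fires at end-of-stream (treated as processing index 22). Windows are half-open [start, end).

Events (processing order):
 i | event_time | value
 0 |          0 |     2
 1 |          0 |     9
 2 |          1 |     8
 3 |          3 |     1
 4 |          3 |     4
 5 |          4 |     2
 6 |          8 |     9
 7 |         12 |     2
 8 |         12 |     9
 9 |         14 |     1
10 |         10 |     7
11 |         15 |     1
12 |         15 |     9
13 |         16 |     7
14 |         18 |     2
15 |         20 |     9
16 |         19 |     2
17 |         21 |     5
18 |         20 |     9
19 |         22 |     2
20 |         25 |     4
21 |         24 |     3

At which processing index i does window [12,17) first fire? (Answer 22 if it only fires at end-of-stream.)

i=0 t=0 v=2: → [0,5); WM=-2
i=1 t=0 v=9: → [0,5); WM=-2
i=2 t=1 v=8: → [0,5); WM=-1
i=3 t=3 v=1: → [2,7),[0,5); WM=1
i=4 t=3 v=4: → [2,7),[0,5); WM=1
i=5 t=4 v=2: → [4,9),[2,7),[0,5); WM=2
i=6 t=8 v=9: → [8,13),[6,11),[4,9); WM=6; [0,5) fires=5
i=7 t=12 v=2: → [12,17),[10,15),[8,13); WM=10; [2,7) fires=3 [4,9) fires=2
i=8 t=12 v=9: → [12,17),[10,15),[8,13); WM=10
i=9 t=14 v=1: → [14,19),[12,17),[10,15); WM=12; [6,11) fires=1
i=10 t=10 v=7: → [10,15),[8,13),[6,11); WM=12
i=11 t=15 v=1: → [14,19),[12,17); WM=13; [8,13) fires=3
i=12 t=15 v=9: → [14,19),[12,17); WM=13
i=13 t=16 v=7: → [16,21),[14,19),[12,17); WM=14
i=14 t=18 v=2: → [18,23),[16,21),[14,19); WM=16; [10,15) fires=4
i=15 t=20 v=9: → [20,25),[18,23),[16,21); WM=18; [12,17) fires=4
i=16 t=19 v=2: → [18,23),[16,21); WM=18
i=17 t=21 v=5: → [20,25),[18,23); WM=19; [14,19) fires=4
i=18 t=20 v=9: → [20,25),[18,23),[16,21); WM=19
i=19 t=22 v=2: → [22,27),[20,25),[18,23); WM=20
i=20 t=25 v=4: → [24,29),[22,27); WM=23; [16,21) fires=3 [18,23) fires=3
i=21 t=24 v=3: → [24,29),[22,27),[20,25); WM=23

15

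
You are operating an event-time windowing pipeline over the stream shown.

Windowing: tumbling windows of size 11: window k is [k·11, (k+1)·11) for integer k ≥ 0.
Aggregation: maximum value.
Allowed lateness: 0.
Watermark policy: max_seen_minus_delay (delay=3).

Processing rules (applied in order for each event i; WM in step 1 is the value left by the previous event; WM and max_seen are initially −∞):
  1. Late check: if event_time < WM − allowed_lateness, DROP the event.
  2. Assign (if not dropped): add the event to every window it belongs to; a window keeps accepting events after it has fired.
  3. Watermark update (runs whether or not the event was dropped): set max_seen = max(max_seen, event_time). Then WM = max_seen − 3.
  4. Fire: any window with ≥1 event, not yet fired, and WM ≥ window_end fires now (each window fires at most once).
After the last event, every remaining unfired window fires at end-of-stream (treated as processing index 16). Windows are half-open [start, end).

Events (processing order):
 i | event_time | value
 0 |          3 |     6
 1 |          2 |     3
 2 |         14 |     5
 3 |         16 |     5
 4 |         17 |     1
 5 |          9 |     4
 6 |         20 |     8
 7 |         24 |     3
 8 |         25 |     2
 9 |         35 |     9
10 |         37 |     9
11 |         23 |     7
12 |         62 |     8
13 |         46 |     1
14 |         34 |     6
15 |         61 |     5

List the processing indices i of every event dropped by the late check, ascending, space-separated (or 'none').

5 11 13 14

i=0 t=3 v=6: → [0,11); WM=0
i=1 t=2 v=3: → [0,11); WM=0
i=2 t=14 v=5: → [11,22); WM=11; [0,11) fires=6
i=3 t=16 v=5: → [11,22); WM=13
i=4 t=17 v=1: → [11,22); WM=14
i=5 t=9 v=4: DROP (t<14-0); WM=14
i=6 t=20 v=8: → [11,22); WM=17
i=7 t=24 v=3: → [22,33); WM=21
i=8 t=25 v=2: → [22,33); WM=22; [11,22) fires=8
i=9 t=35 v=9: → [33,44); WM=32
i=10 t=37 v=9: → [33,44); WM=34; [22,33) fires=3
i=11 t=23 v=7: DROP (t<34-0); WM=34
i=12 t=62 v=8: → [55,66); WM=59; [33,44) fires=9
i=13 t=46 v=1: DROP (t<59-0); WM=59
i=14 t=34 v=6: DROP (t<59-0); WM=59
i=15 t=61 v=5: → [55,66); WM=59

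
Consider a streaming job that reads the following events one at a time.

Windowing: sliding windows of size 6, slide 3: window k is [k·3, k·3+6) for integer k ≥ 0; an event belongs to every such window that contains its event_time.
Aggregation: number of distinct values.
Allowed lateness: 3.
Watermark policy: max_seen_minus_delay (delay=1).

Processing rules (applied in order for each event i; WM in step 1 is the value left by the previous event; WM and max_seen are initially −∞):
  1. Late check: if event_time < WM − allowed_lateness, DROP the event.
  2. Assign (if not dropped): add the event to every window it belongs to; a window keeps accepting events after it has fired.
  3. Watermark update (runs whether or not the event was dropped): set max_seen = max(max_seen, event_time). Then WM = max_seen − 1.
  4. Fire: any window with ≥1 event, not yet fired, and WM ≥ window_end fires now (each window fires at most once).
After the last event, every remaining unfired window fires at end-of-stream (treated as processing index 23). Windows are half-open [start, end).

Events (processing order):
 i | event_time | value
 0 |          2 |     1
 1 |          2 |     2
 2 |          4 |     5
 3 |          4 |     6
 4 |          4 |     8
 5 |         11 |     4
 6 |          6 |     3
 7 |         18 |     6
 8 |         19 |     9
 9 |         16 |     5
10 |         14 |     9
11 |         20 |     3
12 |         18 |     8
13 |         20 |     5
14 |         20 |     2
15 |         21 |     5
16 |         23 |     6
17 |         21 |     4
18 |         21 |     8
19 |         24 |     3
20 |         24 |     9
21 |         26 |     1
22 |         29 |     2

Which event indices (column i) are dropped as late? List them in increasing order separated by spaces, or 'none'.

i=0 t=2 v=1: → [0,6); WM=1
i=1 t=2 v=2: → [0,6); WM=1
i=2 t=4 v=5: → [3,9),[0,6); WM=3
i=3 t=4 v=6: → [3,9),[0,6); WM=3
i=4 t=4 v=8: → [3,9),[0,6); WM=3
i=5 t=11 v=4: → [9,15),[6,12); WM=10; [0,6) fires=5 [3,9) fires=3
i=6 t=6 v=3: DROP (t<10-3); WM=10
i=7 t=18 v=6: → [18,24),[15,21); WM=17; [6,12) fires=1 [9,15) fires=1
i=8 t=19 v=9: → [18,24),[15,21); WM=18
i=9 t=16 v=5: → [15,21),[12,18); WM=18; [12,18) fires=1
i=10 t=14 v=9: DROP (t<18-3); WM=18
i=11 t=20 v=3: → [18,24),[15,21); WM=19
i=12 t=18 v=8: → [18,24),[15,21); WM=19
i=13 t=20 v=5: → [18,24),[15,21); WM=19
i=14 t=20 v=2: → [18,24),[15,21); WM=19
i=15 t=21 v=5: → [21,27),[18,24); WM=20
i=16 t=23 v=6: → [21,27),[18,24); WM=22; [15,21) fires=6
i=17 t=21 v=4: → [21,27),[18,24); WM=22
i=18 t=21 v=8: → [21,27),[18,24); WM=22
i=19 t=24 v=3: → [24,30),[21,27); WM=23
i=20 t=24 v=9: → [24,30),[21,27); WM=23
i=21 t=26 v=1: → [24,30),[21,27); WM=25; [18,24) fires=7
i=22 t=29 v=2: → [27,33),[24,30); WM=28; [21,27) fires=7

6 10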